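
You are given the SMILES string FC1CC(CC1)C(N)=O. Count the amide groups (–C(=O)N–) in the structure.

The amide motif appears at heavy-atom position 7 in the SMILES.
Amide count: 1.

1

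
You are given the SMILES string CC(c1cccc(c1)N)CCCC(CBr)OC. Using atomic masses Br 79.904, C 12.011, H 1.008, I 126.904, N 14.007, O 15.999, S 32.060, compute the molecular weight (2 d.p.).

300.24 g/mol

First, the molecular formula is C14H22BrNO (counting implicit H from valence).
  Br: 1 × 79.904 = 79.904
  C: 14 × 12.011 = 168.154
  H: 22 × 1.008 = 22.176
  N: 1 × 14.007 = 14.007
  O: 1 × 15.999 = 15.999
Sum: 1×79.904 + 14×12.011 + 22×1.008 + 1×14.007 + 1×15.999 = 300.240 → 300.24 g/mol.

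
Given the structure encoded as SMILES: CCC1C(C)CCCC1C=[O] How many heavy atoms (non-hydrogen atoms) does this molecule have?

11

Every atom symbol written in the SMILES (organic subset) is one heavy atom; implicit H are not written.
Heavy atoms by element → C:10, O:1.
Total: 11.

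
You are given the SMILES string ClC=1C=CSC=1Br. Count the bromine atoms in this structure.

1

Scan the SMILES for Br atoms (remember two-letter symbols like Cl and Br are single atoms).
Bromine count: 1.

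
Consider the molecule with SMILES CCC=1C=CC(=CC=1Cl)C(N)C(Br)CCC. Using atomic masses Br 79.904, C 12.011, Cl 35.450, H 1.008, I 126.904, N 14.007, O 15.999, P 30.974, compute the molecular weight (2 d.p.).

First, the molecular formula is C13H19BrClN (counting implicit H from valence).
  Br: 1 × 79.904 = 79.904
  C: 13 × 12.011 = 156.143
  Cl: 1 × 35.450 = 35.450
  H: 19 × 1.008 = 19.152
  N: 1 × 14.007 = 14.007
Sum: 1×79.904 + 13×12.011 + 1×35.450 + 19×1.008 + 1×14.007 = 304.656 → 304.66 g/mol.

304.66 g/mol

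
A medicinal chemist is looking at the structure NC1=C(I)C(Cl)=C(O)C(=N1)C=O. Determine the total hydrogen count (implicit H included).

Walk through each heavy atom and fill implicit hydrogens from standard valence (C 4, N 3, O 2, S 2, halogen 1):
  atom 1: N, bond orders sum to 1 (valence 3) → 2 H
  atom 2: C, bond orders sum to 4 (valence 4) → 0 H
  atom 3: C, bond orders sum to 4 (valence 4) → 0 H
  atom 4: I (halogen, monovalent) → 0 H
  atom 5: C, bond orders sum to 4 (valence 4) → 0 H
  atom 6: Cl (halogen, monovalent) → 0 H
  atom 7: C, bond orders sum to 4 (valence 4) → 0 H
  atom 8: O, bond orders sum to 1 (valence 2) → 1 H
  atom 9: C, bond orders sum to 4 (valence 4) → 0 H
  atom 10: N, bond orders sum to 3 (valence 3) → 0 H
  atom 11: C, bond orders sum to 3 (valence 4) → 1 H
  atom 12: O, bond orders sum to 2 (valence 2) → 0 H
Total hydrogens: 4.

4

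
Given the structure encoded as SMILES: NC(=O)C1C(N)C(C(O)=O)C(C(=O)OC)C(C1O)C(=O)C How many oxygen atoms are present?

7

Scan the SMILES for O atoms (remember two-letter symbols like Cl and Br are single atoms).
Oxygen count: 7.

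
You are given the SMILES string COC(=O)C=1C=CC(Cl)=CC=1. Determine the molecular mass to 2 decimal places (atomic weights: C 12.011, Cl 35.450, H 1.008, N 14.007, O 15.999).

170.59 g/mol

First, the molecular formula is C8H7ClO2 (counting implicit H from valence).
  C: 8 × 12.011 = 96.088
  Cl: 1 × 35.450 = 35.450
  H: 7 × 1.008 = 7.056
  O: 2 × 15.999 = 31.998
Sum: 8×12.011 + 1×35.450 + 7×1.008 + 2×15.999 = 170.592 → 170.59 g/mol.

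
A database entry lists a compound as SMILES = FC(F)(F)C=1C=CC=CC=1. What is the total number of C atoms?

7

Count every carbon token in the SMILES (each C, including those in ring-closure positions and inside branches).
Carbon count: 7.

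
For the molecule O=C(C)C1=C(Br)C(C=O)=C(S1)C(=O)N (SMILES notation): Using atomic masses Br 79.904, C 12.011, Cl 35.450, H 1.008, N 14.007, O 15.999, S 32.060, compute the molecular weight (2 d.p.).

276.10 g/mol

First, the molecular formula is C8H6BrNO3S (counting implicit H from valence).
  Br: 1 × 79.904 = 79.904
  C: 8 × 12.011 = 96.088
  H: 6 × 1.008 = 6.048
  N: 1 × 14.007 = 14.007
  O: 3 × 15.999 = 47.997
  S: 1 × 32.060 = 32.060
Sum: 1×79.904 + 8×12.011 + 6×1.008 + 1×14.007 + 3×15.999 + 1×32.060 = 276.104 → 276.10 g/mol.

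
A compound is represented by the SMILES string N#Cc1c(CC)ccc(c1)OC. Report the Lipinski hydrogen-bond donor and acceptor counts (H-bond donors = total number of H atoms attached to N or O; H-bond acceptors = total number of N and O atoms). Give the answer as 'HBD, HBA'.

Donors: find every N or O and count the H atoms it carries.
  atom 1 (N): bond orders sum to 3 → 0 H
  atom 11 (O): bond orders sum to 2 → 0 H
Lipinski HBD = 0.
Acceptors: N atoms = 1, O atoms = 1 → HBA = 2.

0, 2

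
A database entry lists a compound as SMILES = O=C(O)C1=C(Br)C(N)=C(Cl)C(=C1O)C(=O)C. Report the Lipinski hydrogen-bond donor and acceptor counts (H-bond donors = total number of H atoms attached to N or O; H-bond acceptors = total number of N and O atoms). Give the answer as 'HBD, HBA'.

4, 5

Donors: find every N or O and count the H atoms it carries.
  atom 1 (O): bond orders sum to 2 → 0 H
  atom 3 (O): bond orders sum to 1 → 1 H
  atom 8 (N): bond orders sum to 1 → 2 H
  atom 13 (O): bond orders sum to 1 → 1 H
  atom 15 (O): bond orders sum to 2 → 0 H
Lipinski HBD = 4.
Acceptors: N atoms = 1, O atoms = 4 → HBA = 5.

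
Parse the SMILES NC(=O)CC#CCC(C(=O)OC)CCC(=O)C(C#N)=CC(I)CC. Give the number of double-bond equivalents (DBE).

Molecular formula: C17H21IN2O4.
DoU = (2C + 2 + N − H − X) / 2, where X is the halogen count and O/S are ignored.
    = (2·17 + 2 + 2 − 21 − 1) / 2 = 16 / 2 = 8.

8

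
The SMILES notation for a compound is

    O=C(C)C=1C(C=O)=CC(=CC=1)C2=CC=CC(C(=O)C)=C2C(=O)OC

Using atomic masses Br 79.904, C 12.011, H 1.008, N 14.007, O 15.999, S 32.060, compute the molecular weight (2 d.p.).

First, the molecular formula is C19H16O5 (counting implicit H from valence).
  C: 19 × 12.011 = 228.209
  H: 16 × 1.008 = 16.128
  O: 5 × 15.999 = 79.995
Sum: 19×12.011 + 16×1.008 + 5×15.999 = 324.332 → 324.33 g/mol.

324.33 g/mol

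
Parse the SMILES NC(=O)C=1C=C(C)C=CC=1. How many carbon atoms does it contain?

8

Count every carbon token in the SMILES (each C, including those in ring-closure positions and inside branches).
Carbon count: 8.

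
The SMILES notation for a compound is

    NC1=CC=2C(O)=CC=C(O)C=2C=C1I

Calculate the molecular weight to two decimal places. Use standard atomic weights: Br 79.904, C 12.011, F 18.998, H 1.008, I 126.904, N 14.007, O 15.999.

First, the molecular formula is C10H8INO2 (counting implicit H from valence).
  C: 10 × 12.011 = 120.110
  H: 8 × 1.008 = 8.064
  I: 1 × 126.904 = 126.904
  N: 1 × 14.007 = 14.007
  O: 2 × 15.999 = 31.998
Sum: 10×12.011 + 8×1.008 + 1×126.904 + 1×14.007 + 2×15.999 = 301.083 → 301.08 g/mol.

301.08 g/mol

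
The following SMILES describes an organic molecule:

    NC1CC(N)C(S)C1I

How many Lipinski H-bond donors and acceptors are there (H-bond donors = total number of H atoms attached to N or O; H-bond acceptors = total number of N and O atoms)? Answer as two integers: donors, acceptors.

Donors: find every N or O and count the H atoms it carries.
  atom 1 (N): bond orders sum to 1 → 2 H
  atom 5 (N): bond orders sum to 1 → 2 H
Lipinski HBD = 4.
Acceptors: N atoms = 2, O atoms = 0 → HBA = 2.

4, 2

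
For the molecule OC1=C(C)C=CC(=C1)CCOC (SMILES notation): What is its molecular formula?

C10H14O2

Walk through each heavy atom and fill implicit hydrogens from standard valence (C 4, N 3, O 2, S 2, halogen 1):
  atom 1: O, bond orders sum to 1 (valence 2) → 1 H
  atom 2: C, bond orders sum to 4 (valence 4) → 0 H
  atom 3: C, bond orders sum to 4 (valence 4) → 0 H
  atom 4: C, bond orders sum to 1 (valence 4) → 3 H
  atom 5: C, bond orders sum to 3 (valence 4) → 1 H
  atom 6: C, bond orders sum to 3 (valence 4) → 1 H
  atom 7: C, bond orders sum to 4 (valence 4) → 0 H
  atom 8: C, bond orders sum to 3 (valence 4) → 1 H
  atom 9: C, bond orders sum to 2 (valence 4) → 2 H
  atom 10: C, bond orders sum to 2 (valence 4) → 2 H
  atom 11: O, bond orders sum to 2 (valence 2) → 0 H
  atom 12: C, bond orders sum to 1 (valence 4) → 3 H
Totals → C:10, H:14, O:2.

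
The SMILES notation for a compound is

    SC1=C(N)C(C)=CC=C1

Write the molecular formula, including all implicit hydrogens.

Walk through each heavy atom and fill implicit hydrogens from standard valence (C 4, N 3, O 2, S 2, halogen 1):
  atom 1: S, bond orders sum to 1 (valence 2) → 1 H
  atom 2: C, bond orders sum to 4 (valence 4) → 0 H
  atom 3: C, bond orders sum to 4 (valence 4) → 0 H
  atom 4: N, bond orders sum to 1 (valence 3) → 2 H
  atom 5: C, bond orders sum to 4 (valence 4) → 0 H
  atom 6: C, bond orders sum to 1 (valence 4) → 3 H
  atom 7: C, bond orders sum to 3 (valence 4) → 1 H
  atom 8: C, bond orders sum to 3 (valence 4) → 1 H
  atom 9: C, bond orders sum to 3 (valence 4) → 1 H
Totals → C:7, H:9, N:1, S:1.
In Hill order: C7H9NS.

C7H9NS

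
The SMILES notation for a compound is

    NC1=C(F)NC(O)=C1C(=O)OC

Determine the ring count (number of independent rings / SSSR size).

1

In SMILES, each pair of matching ring-closure digits denotes one ring-closing bond; the number of such bonds equals the number of independent rings.
Ring-closure bonds here: 1.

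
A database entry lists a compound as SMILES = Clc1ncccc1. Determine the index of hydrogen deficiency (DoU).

4

Molecular formula: C5H4ClN.
DoU = (2C + 2 + N − H − X) / 2, where X is the halogen count and O/S are ignored.
    = (2·5 + 2 + 1 − 4 − 1) / 2 = 8 / 2 = 4.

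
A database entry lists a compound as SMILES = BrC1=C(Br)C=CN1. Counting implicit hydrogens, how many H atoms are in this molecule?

Walk through each heavy atom and fill implicit hydrogens from standard valence (C 4, N 3, O 2, S 2, halogen 1):
  atom 1: Br (halogen, monovalent) → 0 H
  atom 2: C, bond orders sum to 4 (valence 4) → 0 H
  atom 3: C, bond orders sum to 4 (valence 4) → 0 H
  atom 4: Br (halogen, monovalent) → 0 H
  atom 5: C, bond orders sum to 3 (valence 4) → 1 H
  atom 6: C, bond orders sum to 3 (valence 4) → 1 H
  atom 7: N, bond orders sum to 2 (valence 3) → 1 H
Total hydrogens: 3.

3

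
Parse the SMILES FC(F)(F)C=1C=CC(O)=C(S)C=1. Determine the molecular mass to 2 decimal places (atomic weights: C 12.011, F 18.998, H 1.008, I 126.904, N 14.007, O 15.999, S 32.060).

First, the molecular formula is C7H5F3OS (counting implicit H from valence).
  C: 7 × 12.011 = 84.077
  F: 3 × 18.998 = 56.994
  H: 5 × 1.008 = 5.040
  O: 1 × 15.999 = 15.999
  S: 1 × 32.060 = 32.060
Sum: 7×12.011 + 3×18.998 + 5×1.008 + 1×15.999 + 1×32.060 = 194.170 → 194.17 g/mol.

194.17 g/mol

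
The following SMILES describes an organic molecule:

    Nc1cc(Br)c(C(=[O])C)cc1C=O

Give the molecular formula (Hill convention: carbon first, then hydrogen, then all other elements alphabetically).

C9H8BrNO2

Walk through each heavy atom and fill implicit hydrogens from standard valence (C 4, N 3, O 2, S 2, halogen 1); for lowercase aromatic atoms, an aromatic c carries 1 H when it has two neighbours and 0 H with three, and aromatic n carries 0 H:
  atom 1: N, bond orders sum to 1 (valence 3) → 2 H
  atom 2: aromatic c, 3 neighbours → 0 H
  atom 3: aromatic c, 2 neighbours → 1 H
  atom 4: aromatic c, 3 neighbours → 0 H
  atom 5: Br (halogen, monovalent) → 0 H
  atom 6: aromatic c, 3 neighbours → 0 H
  atom 7: C, bond orders sum to 4 (valence 4) → 0 H
  atom 8: O with explicit H count 0
  atom 9: C, bond orders sum to 1 (valence 4) → 3 H
  atom 10: aromatic c, 2 neighbours → 1 H
  atom 11: aromatic c, 3 neighbours → 0 H
  atom 12: C, bond orders sum to 3 (valence 4) → 1 H
  atom 13: O, bond orders sum to 2 (valence 2) → 0 H
Totals → C:9, H:8, Br:1, N:1, O:2.
In Hill order: C9H8BrNO2.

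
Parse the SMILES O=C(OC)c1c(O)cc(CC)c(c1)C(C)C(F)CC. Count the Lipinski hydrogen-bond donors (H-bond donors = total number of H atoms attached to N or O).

Donors: find every N or O and count the H atoms it carries.
  atom 1 (O): bond orders sum to 2 → 0 H
  atom 3 (O): bond orders sum to 2 → 0 H
  atom 7 (O): bond orders sum to 1 → 1 H
Lipinski HBD = 1.

1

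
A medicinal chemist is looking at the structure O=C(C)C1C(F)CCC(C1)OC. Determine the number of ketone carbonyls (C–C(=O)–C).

The ketone motif appears at heavy-atom position 2 in the SMILES.
Other groups present: 1 ether.
Ketone count: 1.

1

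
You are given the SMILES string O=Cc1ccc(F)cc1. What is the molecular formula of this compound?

C7H5FO

Walk through each heavy atom and fill implicit hydrogens from standard valence (C 4, N 3, O 2, S 2, halogen 1); for lowercase aromatic atoms, an aromatic c carries 1 H when it has two neighbours and 0 H with three, and aromatic n carries 0 H:
  atom 1: O, bond orders sum to 2 (valence 2) → 0 H
  atom 2: C, bond orders sum to 3 (valence 4) → 1 H
  atom 3: aromatic c, 3 neighbours → 0 H
  atom 4: aromatic c, 2 neighbours → 1 H
  atom 5: aromatic c, 2 neighbours → 1 H
  atom 6: aromatic c, 3 neighbours → 0 H
  atom 7: F (halogen, monovalent) → 0 H
  atom 8: aromatic c, 2 neighbours → 1 H
  atom 9: aromatic c, 2 neighbours → 1 H
Totals → C:7, H:5, F:1, O:1.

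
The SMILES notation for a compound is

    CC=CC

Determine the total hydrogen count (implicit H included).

8

Walk through each heavy atom and fill implicit hydrogens from standard valence (C 4, N 3, O 2, S 2, halogen 1):
  atom 1: C, bond orders sum to 1 (valence 4) → 3 H
  atom 2: C, bond orders sum to 3 (valence 4) → 1 H
  atom 3: C, bond orders sum to 3 (valence 4) → 1 H
  atom 4: C, bond orders sum to 1 (valence 4) → 3 H
Total hydrogens: 8.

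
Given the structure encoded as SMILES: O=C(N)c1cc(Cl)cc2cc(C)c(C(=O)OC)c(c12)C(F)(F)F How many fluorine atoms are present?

Scan the SMILES for F atoms (remember two-letter symbols like Cl and Br are single atoms).
Fluorine count: 3.

3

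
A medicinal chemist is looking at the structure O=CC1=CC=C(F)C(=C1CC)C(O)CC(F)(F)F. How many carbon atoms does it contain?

Count every carbon token in the SMILES (each C, including those in ring-closure positions and inside branches).
Carbon count: 12.

12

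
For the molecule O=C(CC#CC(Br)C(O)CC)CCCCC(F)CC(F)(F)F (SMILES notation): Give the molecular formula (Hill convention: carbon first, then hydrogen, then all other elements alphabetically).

C15H21BrF4O2

Walk through each heavy atom and fill implicit hydrogens from standard valence (C 4, N 3, O 2, S 2, halogen 1):
  atom 1: O, bond orders sum to 2 (valence 2) → 0 H
  atom 2: C, bond orders sum to 4 (valence 4) → 0 H
  atom 3: C, bond orders sum to 2 (valence 4) → 2 H
  atom 4: C, bond orders sum to 4 (valence 4) → 0 H
  atom 5: C, bond orders sum to 4 (valence 4) → 0 H
  atom 6: C, bond orders sum to 3 (valence 4) → 1 H
  atom 7: Br (halogen, monovalent) → 0 H
  atom 8: C, bond orders sum to 3 (valence 4) → 1 H
  atom 9: O, bond orders sum to 1 (valence 2) → 1 H
  atom 10: C, bond orders sum to 2 (valence 4) → 2 H
  atom 11: C, bond orders sum to 1 (valence 4) → 3 H
  atom 12: C, bond orders sum to 2 (valence 4) → 2 H
  atom 13: C, bond orders sum to 2 (valence 4) → 2 H
  atom 14: C, bond orders sum to 2 (valence 4) → 2 H
  atom 15: C, bond orders sum to 2 (valence 4) → 2 H
  atom 16: C, bond orders sum to 3 (valence 4) → 1 H
  atom 17: F (halogen, monovalent) → 0 H
  atom 18: C, bond orders sum to 2 (valence 4) → 2 H
  atom 19: C, bond orders sum to 4 (valence 4) → 0 H
  atom 20: F (halogen, monovalent) → 0 H
  atom 21: F (halogen, monovalent) → 0 H
  atom 22: F (halogen, monovalent) → 0 H
Totals → C:15, H:21, Br:1, F:4, O:2.
In Hill order: C15H21BrF4O2.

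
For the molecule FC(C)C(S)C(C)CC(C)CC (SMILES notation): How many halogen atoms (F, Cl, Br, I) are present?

1

Halogen atoms appear at heavy-atom position 1 (1×F).
Other groups present: 1 thiol.
Halogen count: 1.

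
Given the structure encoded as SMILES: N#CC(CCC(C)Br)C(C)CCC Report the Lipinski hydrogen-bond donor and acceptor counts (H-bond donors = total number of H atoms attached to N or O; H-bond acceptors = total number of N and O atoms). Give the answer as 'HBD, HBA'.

0, 1

Donors: find every N or O and count the H atoms it carries.
  atom 1 (N): bond orders sum to 3 → 0 H
Lipinski HBD = 0.
Acceptors: N atoms = 1, O atoms = 0 → HBA = 1.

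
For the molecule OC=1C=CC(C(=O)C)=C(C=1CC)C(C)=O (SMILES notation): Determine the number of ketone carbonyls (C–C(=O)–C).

The ketone motif appears at heavy-atom positions 6, 13 in the SMILES.
Other groups present: 1 hydroxyl.
Ketone count: 2.

2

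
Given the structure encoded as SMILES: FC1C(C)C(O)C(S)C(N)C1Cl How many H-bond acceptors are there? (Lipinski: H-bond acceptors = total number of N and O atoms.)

N atoms: 1; O atoms: 1.
Lipinski HBA = 1 + 1 = 2.

2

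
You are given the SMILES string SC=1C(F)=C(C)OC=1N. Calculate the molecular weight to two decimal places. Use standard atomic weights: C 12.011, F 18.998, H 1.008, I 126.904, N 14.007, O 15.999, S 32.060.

First, the molecular formula is C5H6FNOS (counting implicit H from valence).
  C: 5 × 12.011 = 60.055
  F: 1 × 18.998 = 18.998
  H: 6 × 1.008 = 6.048
  N: 1 × 14.007 = 14.007
  O: 1 × 15.999 = 15.999
  S: 1 × 32.060 = 32.060
Sum: 5×12.011 + 1×18.998 + 6×1.008 + 1×14.007 + 1×15.999 + 1×32.060 = 147.167 → 147.17 g/mol.

147.17 g/mol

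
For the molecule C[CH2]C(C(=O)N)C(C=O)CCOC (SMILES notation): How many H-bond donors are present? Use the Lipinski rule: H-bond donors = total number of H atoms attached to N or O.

Donors: find every N or O and count the H atoms it carries.
  atom 5 (O): bond orders sum to 2 → 0 H
  atom 6 (N): bond orders sum to 1 → 2 H
  atom 9 (O): bond orders sum to 2 → 0 H
  atom 12 (O): bond orders sum to 2 → 0 H
Lipinski HBD = 2.

2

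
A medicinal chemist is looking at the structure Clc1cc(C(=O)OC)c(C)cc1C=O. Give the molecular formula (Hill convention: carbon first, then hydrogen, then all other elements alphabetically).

Walk through each heavy atom and fill implicit hydrogens from standard valence (C 4, N 3, O 2, S 2, halogen 1); for lowercase aromatic atoms, an aromatic c carries 1 H when it has two neighbours and 0 H with three, and aromatic n carries 0 H:
  atom 1: Cl (halogen, monovalent) → 0 H
  atom 2: aromatic c, 3 neighbours → 0 H
  atom 3: aromatic c, 2 neighbours → 1 H
  atom 4: aromatic c, 3 neighbours → 0 H
  atom 5: C, bond orders sum to 4 (valence 4) → 0 H
  atom 6: O, bond orders sum to 2 (valence 2) → 0 H
  atom 7: O, bond orders sum to 2 (valence 2) → 0 H
  atom 8: C, bond orders sum to 1 (valence 4) → 3 H
  atom 9: aromatic c, 3 neighbours → 0 H
  atom 10: C, bond orders sum to 1 (valence 4) → 3 H
  atom 11: aromatic c, 2 neighbours → 1 H
  atom 12: aromatic c, 3 neighbours → 0 H
  atom 13: C, bond orders sum to 3 (valence 4) → 1 H
  atom 14: O, bond orders sum to 2 (valence 2) → 0 H
Totals → C:10, H:9, Cl:1, O:3.
In Hill order: C10H9ClO3.

C10H9ClO3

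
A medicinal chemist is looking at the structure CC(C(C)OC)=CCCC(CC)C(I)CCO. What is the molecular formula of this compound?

Walk through each heavy atom and fill implicit hydrogens from standard valence (C 4, N 3, O 2, S 2, halogen 1):
  atom 1: C, bond orders sum to 1 (valence 4) → 3 H
  atom 2: C, bond orders sum to 4 (valence 4) → 0 H
  atom 3: C, bond orders sum to 3 (valence 4) → 1 H
  atom 4: C, bond orders sum to 1 (valence 4) → 3 H
  atom 5: O, bond orders sum to 2 (valence 2) → 0 H
  atom 6: C, bond orders sum to 1 (valence 4) → 3 H
  atom 7: C, bond orders sum to 3 (valence 4) → 1 H
  atom 8: C, bond orders sum to 2 (valence 4) → 2 H
  atom 9: C, bond orders sum to 2 (valence 4) → 2 H
  atom 10: C, bond orders sum to 3 (valence 4) → 1 H
  atom 11: C, bond orders sum to 2 (valence 4) → 2 H
  atom 12: C, bond orders sum to 1 (valence 4) → 3 H
  atom 13: C, bond orders sum to 3 (valence 4) → 1 H
  atom 14: I (halogen, monovalent) → 0 H
  atom 15: C, bond orders sum to 2 (valence 4) → 2 H
  atom 16: C, bond orders sum to 2 (valence 4) → 2 H
  atom 17: O, bond orders sum to 1 (valence 2) → 1 H
Totals → C:14, H:27, I:1, O:2.
In Hill order: C14H27IO2.

C14H27IO2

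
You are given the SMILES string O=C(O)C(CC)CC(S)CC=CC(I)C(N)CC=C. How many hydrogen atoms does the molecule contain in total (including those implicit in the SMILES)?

Walk through each heavy atom and fill implicit hydrogens from standard valence (C 4, N 3, O 2, S 2, halogen 1):
  atom 1: O, bond orders sum to 2 (valence 2) → 0 H
  atom 2: C, bond orders sum to 4 (valence 4) → 0 H
  atom 3: O, bond orders sum to 1 (valence 2) → 1 H
  atom 4: C, bond orders sum to 3 (valence 4) → 1 H
  atom 5: C, bond orders sum to 2 (valence 4) → 2 H
  atom 6: C, bond orders sum to 1 (valence 4) → 3 H
  atom 7: C, bond orders sum to 2 (valence 4) → 2 H
  atom 8: C, bond orders sum to 3 (valence 4) → 1 H
  atom 9: S, bond orders sum to 1 (valence 2) → 1 H
  atom 10: C, bond orders sum to 2 (valence 4) → 2 H
  atom 11: C, bond orders sum to 3 (valence 4) → 1 H
  atom 12: C, bond orders sum to 3 (valence 4) → 1 H
  atom 13: C, bond orders sum to 3 (valence 4) → 1 H
  atom 14: I (halogen, monovalent) → 0 H
  atom 15: C, bond orders sum to 3 (valence 4) → 1 H
  atom 16: N, bond orders sum to 1 (valence 3) → 2 H
  atom 17: C, bond orders sum to 2 (valence 4) → 2 H
  atom 18: C, bond orders sum to 3 (valence 4) → 1 H
  atom 19: C, bond orders sum to 2 (valence 4) → 2 H
Total hydrogens: 24.

24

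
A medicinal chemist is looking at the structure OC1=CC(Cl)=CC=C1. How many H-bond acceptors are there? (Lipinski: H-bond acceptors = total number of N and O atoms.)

1

N atoms: 0; O atoms: 1.
Lipinski HBA = 0 + 1 = 1.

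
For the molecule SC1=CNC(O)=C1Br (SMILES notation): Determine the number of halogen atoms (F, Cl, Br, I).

1

Halogen atoms appear at heavy-atom position 8 (1×Br).
Other groups present: 1 hydroxyl, 1 thiol.
Halogen count: 1.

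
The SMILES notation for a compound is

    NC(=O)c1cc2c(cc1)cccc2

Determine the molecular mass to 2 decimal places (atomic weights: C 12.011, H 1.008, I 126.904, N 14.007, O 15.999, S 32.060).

First, the molecular formula is C11H9NO (counting implicit H from valence).
  C: 11 × 12.011 = 132.121
  H: 9 × 1.008 = 9.072
  N: 1 × 14.007 = 14.007
  O: 1 × 15.999 = 15.999
Sum: 11×12.011 + 9×1.008 + 1×14.007 + 1×15.999 = 171.199 → 171.20 g/mol.

171.20 g/mol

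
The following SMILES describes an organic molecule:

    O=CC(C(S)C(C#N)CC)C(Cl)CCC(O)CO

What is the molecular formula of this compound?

Walk through each heavy atom and fill implicit hydrogens from standard valence (C 4, N 3, O 2, S 2, halogen 1):
  atom 1: O, bond orders sum to 2 (valence 2) → 0 H
  atom 2: C, bond orders sum to 3 (valence 4) → 1 H
  atom 3: C, bond orders sum to 3 (valence 4) → 1 H
  atom 4: C, bond orders sum to 3 (valence 4) → 1 H
  atom 5: S, bond orders sum to 1 (valence 2) → 1 H
  atom 6: C, bond orders sum to 3 (valence 4) → 1 H
  atom 7: C, bond orders sum to 4 (valence 4) → 0 H
  atom 8: N, bond orders sum to 3 (valence 3) → 0 H
  atom 9: C, bond orders sum to 2 (valence 4) → 2 H
  atom 10: C, bond orders sum to 1 (valence 4) → 3 H
  atom 11: C, bond orders sum to 3 (valence 4) → 1 H
  atom 12: Cl (halogen, monovalent) → 0 H
  atom 13: C, bond orders sum to 2 (valence 4) → 2 H
  atom 14: C, bond orders sum to 2 (valence 4) → 2 H
  atom 15: C, bond orders sum to 3 (valence 4) → 1 H
  atom 16: O, bond orders sum to 1 (valence 2) → 1 H
  atom 17: C, bond orders sum to 2 (valence 4) → 2 H
  atom 18: O, bond orders sum to 1 (valence 2) → 1 H
Totals → C:12, H:20, Cl:1, N:1, O:3, S:1.
In Hill order: C12H20ClNO3S.

C12H20ClNO3S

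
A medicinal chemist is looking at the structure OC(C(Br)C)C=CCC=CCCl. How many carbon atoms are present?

Count every carbon token in the SMILES (each C, including those in ring-closure positions and inside branches).
Carbon count: 9.

9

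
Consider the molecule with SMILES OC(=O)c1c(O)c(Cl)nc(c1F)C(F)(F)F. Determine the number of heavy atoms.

16

Every atom symbol written in the SMILES (organic subset) is one heavy atom; implicit H are not written.
Heavy atoms by element → C:7, Cl:1, F:4, N:1, O:3.
Total: 16.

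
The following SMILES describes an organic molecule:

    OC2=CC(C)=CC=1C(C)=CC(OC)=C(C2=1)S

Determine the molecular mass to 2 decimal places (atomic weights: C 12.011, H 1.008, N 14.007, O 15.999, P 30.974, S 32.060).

234.31 g/mol

First, the molecular formula is C13H14O2S (counting implicit H from valence).
  C: 13 × 12.011 = 156.143
  H: 14 × 1.008 = 14.112
  O: 2 × 15.999 = 31.998
  S: 1 × 32.060 = 32.060
Sum: 13×12.011 + 14×1.008 + 2×15.999 + 1×32.060 = 234.313 → 234.31 g/mol.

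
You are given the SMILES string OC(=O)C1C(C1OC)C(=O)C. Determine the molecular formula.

C7H10O4

Walk through each heavy atom and fill implicit hydrogens from standard valence (C 4, N 3, O 2, S 2, halogen 1):
  atom 1: O, bond orders sum to 1 (valence 2) → 1 H
  atom 2: C, bond orders sum to 4 (valence 4) → 0 H
  atom 3: O, bond orders sum to 2 (valence 2) → 0 H
  atom 4: C, bond orders sum to 3 (valence 4) → 1 H
  atom 5: C, bond orders sum to 3 (valence 4) → 1 H
  atom 6: C, bond orders sum to 3 (valence 4) → 1 H
  atom 7: O, bond orders sum to 2 (valence 2) → 0 H
  atom 8: C, bond orders sum to 1 (valence 4) → 3 H
  atom 9: C, bond orders sum to 4 (valence 4) → 0 H
  atom 10: O, bond orders sum to 2 (valence 2) → 0 H
  atom 11: C, bond orders sum to 1 (valence 4) → 3 H
Totals → C:7, H:10, O:4.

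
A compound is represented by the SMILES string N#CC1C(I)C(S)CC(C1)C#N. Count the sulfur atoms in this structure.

Scan the SMILES for S atoms (remember two-letter symbols like Cl and Br are single atoms).
Sulfur count: 1.

1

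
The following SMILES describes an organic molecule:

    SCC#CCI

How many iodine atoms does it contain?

Scan the SMILES for I atoms (remember two-letter symbols like Cl and Br are single atoms).
Iodine count: 1.

1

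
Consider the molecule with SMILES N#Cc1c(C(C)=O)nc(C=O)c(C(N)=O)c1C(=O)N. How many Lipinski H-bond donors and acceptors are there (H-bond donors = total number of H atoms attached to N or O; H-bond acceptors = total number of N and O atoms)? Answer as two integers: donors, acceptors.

4, 8

Donors: find every N or O and count the H atoms it carries.
  atom 1 (N): bond orders sum to 3 → 0 H
  atom 7 (O): bond orders sum to 2 → 0 H
  atom 8 (N): bond orders sum to 3 → 0 H
  atom 11 (O): bond orders sum to 2 → 0 H
  atom 14 (N): bond orders sum to 1 → 2 H
  atom 15 (O): bond orders sum to 2 → 0 H
  atom 18 (O): bond orders sum to 2 → 0 H
  atom 19 (N): bond orders sum to 1 → 2 H
Lipinski HBD = 4.
Acceptors: N atoms = 4, O atoms = 4 → HBA = 8.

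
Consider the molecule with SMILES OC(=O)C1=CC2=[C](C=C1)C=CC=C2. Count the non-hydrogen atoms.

13

Every atom symbol written in the SMILES (organic subset) is one heavy atom; implicit H are not written.
Heavy atoms by element → C:11, O:2.
Total: 13.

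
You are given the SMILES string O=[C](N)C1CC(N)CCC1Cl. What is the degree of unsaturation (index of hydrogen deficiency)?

Molecular formula: C7H13ClN2O.
DoU = (2C + 2 + N − H − X) / 2, where X is the halogen count and O/S are ignored.
    = (2·7 + 2 + 2 − 13 − 1) / 2 = 4 / 2 = 2.

2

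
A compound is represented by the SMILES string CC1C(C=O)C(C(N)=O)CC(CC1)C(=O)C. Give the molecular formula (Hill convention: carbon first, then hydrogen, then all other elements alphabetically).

C12H19NO3

Walk through each heavy atom and fill implicit hydrogens from standard valence (C 4, N 3, O 2, S 2, halogen 1):
  atom 1: C, bond orders sum to 1 (valence 4) → 3 H
  atom 2: C, bond orders sum to 3 (valence 4) → 1 H
  atom 3: C, bond orders sum to 3 (valence 4) → 1 H
  atom 4: C, bond orders sum to 3 (valence 4) → 1 H
  atom 5: O, bond orders sum to 2 (valence 2) → 0 H
  atom 6: C, bond orders sum to 3 (valence 4) → 1 H
  atom 7: C, bond orders sum to 4 (valence 4) → 0 H
  atom 8: N, bond orders sum to 1 (valence 3) → 2 H
  atom 9: O, bond orders sum to 2 (valence 2) → 0 H
  atom 10: C, bond orders sum to 2 (valence 4) → 2 H
  atom 11: C, bond orders sum to 3 (valence 4) → 1 H
  atom 12: C, bond orders sum to 2 (valence 4) → 2 H
  atom 13: C, bond orders sum to 2 (valence 4) → 2 H
  atom 14: C, bond orders sum to 4 (valence 4) → 0 H
  atom 15: O, bond orders sum to 2 (valence 2) → 0 H
  atom 16: C, bond orders sum to 1 (valence 4) → 3 H
Totals → C:12, H:19, N:1, O:3.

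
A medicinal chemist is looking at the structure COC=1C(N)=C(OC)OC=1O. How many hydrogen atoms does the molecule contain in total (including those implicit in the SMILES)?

9

Walk through each heavy atom and fill implicit hydrogens from standard valence (C 4, N 3, O 2, S 2, halogen 1):
  atom 1: C, bond orders sum to 1 (valence 4) → 3 H
  atom 2: O, bond orders sum to 2 (valence 2) → 0 H
  atom 3: C, bond orders sum to 4 (valence 4) → 0 H
  atom 4: C, bond orders sum to 4 (valence 4) → 0 H
  atom 5: N, bond orders sum to 1 (valence 3) → 2 H
  atom 6: C, bond orders sum to 4 (valence 4) → 0 H
  atom 7: O, bond orders sum to 2 (valence 2) → 0 H
  atom 8: C, bond orders sum to 1 (valence 4) → 3 H
  atom 9: O, bond orders sum to 2 (valence 2) → 0 H
  atom 10: C, bond orders sum to 4 (valence 4) → 0 H
  atom 11: O, bond orders sum to 1 (valence 2) → 1 H
Total hydrogens: 9.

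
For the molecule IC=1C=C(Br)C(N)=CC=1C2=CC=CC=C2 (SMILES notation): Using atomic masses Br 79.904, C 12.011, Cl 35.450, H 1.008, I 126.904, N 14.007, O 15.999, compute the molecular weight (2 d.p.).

First, the molecular formula is C12H9BrIN (counting implicit H from valence).
  Br: 1 × 79.904 = 79.904
  C: 12 × 12.011 = 144.132
  H: 9 × 1.008 = 9.072
  I: 1 × 126.904 = 126.904
  N: 1 × 14.007 = 14.007
Sum: 1×79.904 + 12×12.011 + 9×1.008 + 1×126.904 + 1×14.007 = 374.019 → 374.02 g/mol.

374.02 g/mol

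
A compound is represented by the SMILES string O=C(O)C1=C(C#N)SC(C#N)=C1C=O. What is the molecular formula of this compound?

C8H2N2O3S

Walk through each heavy atom and fill implicit hydrogens from standard valence (C 4, N 3, O 2, S 2, halogen 1):
  atom 1: O, bond orders sum to 2 (valence 2) → 0 H
  atom 2: C, bond orders sum to 4 (valence 4) → 0 H
  atom 3: O, bond orders sum to 1 (valence 2) → 1 H
  atom 4: C, bond orders sum to 4 (valence 4) → 0 H
  atom 5: C, bond orders sum to 4 (valence 4) → 0 H
  atom 6: C, bond orders sum to 4 (valence 4) → 0 H
  atom 7: N, bond orders sum to 3 (valence 3) → 0 H
  atom 8: S, bond orders sum to 2 (valence 2) → 0 H
  atom 9: C, bond orders sum to 4 (valence 4) → 0 H
  atom 10: C, bond orders sum to 4 (valence 4) → 0 H
  atom 11: N, bond orders sum to 3 (valence 3) → 0 H
  atom 12: C, bond orders sum to 4 (valence 4) → 0 H
  atom 13: C, bond orders sum to 3 (valence 4) → 1 H
  atom 14: O, bond orders sum to 2 (valence 2) → 0 H
Totals → C:8, H:2, N:2, O:3, S:1.
In Hill order: C8H2N2O3S.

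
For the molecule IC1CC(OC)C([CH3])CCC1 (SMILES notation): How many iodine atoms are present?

1

Scan the SMILES for I atoms (remember two-letter symbols like Cl and Br are single atoms).
Iodine count: 1.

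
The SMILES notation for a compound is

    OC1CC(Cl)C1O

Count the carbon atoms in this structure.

4

Count every carbon token in the SMILES (each C, including those in ring-closure positions and inside branches).
Carbon count: 4.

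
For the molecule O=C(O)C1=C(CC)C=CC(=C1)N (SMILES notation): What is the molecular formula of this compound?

C9H11NO2

Walk through each heavy atom and fill implicit hydrogens from standard valence (C 4, N 3, O 2, S 2, halogen 1):
  atom 1: O, bond orders sum to 2 (valence 2) → 0 H
  atom 2: C, bond orders sum to 4 (valence 4) → 0 H
  atom 3: O, bond orders sum to 1 (valence 2) → 1 H
  atom 4: C, bond orders sum to 4 (valence 4) → 0 H
  atom 5: C, bond orders sum to 4 (valence 4) → 0 H
  atom 6: C, bond orders sum to 2 (valence 4) → 2 H
  atom 7: C, bond orders sum to 1 (valence 4) → 3 H
  atom 8: C, bond orders sum to 3 (valence 4) → 1 H
  atom 9: C, bond orders sum to 3 (valence 4) → 1 H
  atom 10: C, bond orders sum to 4 (valence 4) → 0 H
  atom 11: C, bond orders sum to 3 (valence 4) → 1 H
  atom 12: N, bond orders sum to 1 (valence 3) → 2 H
Totals → C:9, H:11, N:1, O:2.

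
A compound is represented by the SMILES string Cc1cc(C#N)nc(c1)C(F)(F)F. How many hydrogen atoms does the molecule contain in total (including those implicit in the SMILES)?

5

Walk through each heavy atom and fill implicit hydrogens from standard valence (C 4, N 3, O 2, S 2, halogen 1); for lowercase aromatic atoms, an aromatic c carries 1 H when it has two neighbours and 0 H with three, and aromatic n carries 0 H:
  atom 1: C, bond orders sum to 1 (valence 4) → 3 H
  atom 2: aromatic c, 3 neighbours → 0 H
  atom 3: aromatic c, 2 neighbours → 1 H
  atom 4: aromatic c, 3 neighbours → 0 H
  atom 5: C, bond orders sum to 4 (valence 4) → 0 H
  atom 6: N, bond orders sum to 3 (valence 3) → 0 H
  atom 7: aromatic n, 2 neighbours → 0 H
  atom 8: aromatic c, 3 neighbours → 0 H
  atom 9: aromatic c, 2 neighbours → 1 H
  atom 10: C, bond orders sum to 4 (valence 4) → 0 H
  atom 11: F (halogen, monovalent) → 0 H
  atom 12: F (halogen, monovalent) → 0 H
  atom 13: F (halogen, monovalent) → 0 H
Total hydrogens: 5.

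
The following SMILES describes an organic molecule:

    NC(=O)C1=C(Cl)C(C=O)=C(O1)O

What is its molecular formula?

Walk through each heavy atom and fill implicit hydrogens from standard valence (C 4, N 3, O 2, S 2, halogen 1):
  atom 1: N, bond orders sum to 1 (valence 3) → 2 H
  atom 2: C, bond orders sum to 4 (valence 4) → 0 H
  atom 3: O, bond orders sum to 2 (valence 2) → 0 H
  atom 4: C, bond orders sum to 4 (valence 4) → 0 H
  atom 5: C, bond orders sum to 4 (valence 4) → 0 H
  atom 6: Cl (halogen, monovalent) → 0 H
  atom 7: C, bond orders sum to 4 (valence 4) → 0 H
  atom 8: C, bond orders sum to 3 (valence 4) → 1 H
  atom 9: O, bond orders sum to 2 (valence 2) → 0 H
  atom 10: C, bond orders sum to 4 (valence 4) → 0 H
  atom 11: O, bond orders sum to 2 (valence 2) → 0 H
  atom 12: O, bond orders sum to 1 (valence 2) → 1 H
Totals → C:6, H:4, Cl:1, N:1, O:4.
In Hill order: C6H4ClNO4.

C6H4ClNO4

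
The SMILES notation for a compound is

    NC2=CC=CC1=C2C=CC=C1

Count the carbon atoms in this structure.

10

Count every carbon token in the SMILES (each C, including those in ring-closure positions and inside branches).
Carbon count: 10.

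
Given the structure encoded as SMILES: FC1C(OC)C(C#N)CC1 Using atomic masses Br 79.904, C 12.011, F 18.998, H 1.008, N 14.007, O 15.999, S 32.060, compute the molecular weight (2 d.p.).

First, the molecular formula is C7H10FNO (counting implicit H from valence).
  C: 7 × 12.011 = 84.077
  F: 1 × 18.998 = 18.998
  H: 10 × 1.008 = 10.080
  N: 1 × 14.007 = 14.007
  O: 1 × 15.999 = 15.999
Sum: 7×12.011 + 1×18.998 + 10×1.008 + 1×14.007 + 1×15.999 = 143.161 → 143.16 g/mol.

143.16 g/mol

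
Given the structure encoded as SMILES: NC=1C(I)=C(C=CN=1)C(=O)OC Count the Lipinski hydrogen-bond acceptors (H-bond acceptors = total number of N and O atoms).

4

N atoms: 2; O atoms: 2.
Lipinski HBA = 2 + 2 = 4.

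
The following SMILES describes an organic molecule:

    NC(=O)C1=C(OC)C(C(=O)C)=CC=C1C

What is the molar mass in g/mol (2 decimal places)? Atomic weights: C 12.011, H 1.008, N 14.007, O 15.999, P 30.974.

207.23 g/mol

First, the molecular formula is C11H13NO3 (counting implicit H from valence).
  C: 11 × 12.011 = 132.121
  H: 13 × 1.008 = 13.104
  N: 1 × 14.007 = 14.007
  O: 3 × 15.999 = 47.997
Sum: 11×12.011 + 13×1.008 + 1×14.007 + 3×15.999 = 207.229 → 207.23 g/mol.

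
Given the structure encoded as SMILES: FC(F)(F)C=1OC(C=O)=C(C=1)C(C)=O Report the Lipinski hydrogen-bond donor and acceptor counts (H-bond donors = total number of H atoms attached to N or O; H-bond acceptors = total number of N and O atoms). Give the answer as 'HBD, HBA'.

Donors: find every N or O and count the H atoms it carries.
  atom 6 (O): bond orders sum to 2 → 0 H
  atom 9 (O): bond orders sum to 2 → 0 H
  atom 14 (O): bond orders sum to 2 → 0 H
Lipinski HBD = 0.
Acceptors: N atoms = 0, O atoms = 3 → HBA = 3.

0, 3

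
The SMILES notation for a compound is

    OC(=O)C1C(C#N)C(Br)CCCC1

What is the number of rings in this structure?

In SMILES, each pair of matching ring-closure digits denotes one ring-closing bond; the number of such bonds equals the number of independent rings.
Ring-closure bonds here: 1.

1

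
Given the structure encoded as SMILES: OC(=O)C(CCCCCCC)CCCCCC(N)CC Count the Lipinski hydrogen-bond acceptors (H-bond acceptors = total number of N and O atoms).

3

N atoms: 1; O atoms: 2.
Lipinski HBA = 1 + 2 = 3.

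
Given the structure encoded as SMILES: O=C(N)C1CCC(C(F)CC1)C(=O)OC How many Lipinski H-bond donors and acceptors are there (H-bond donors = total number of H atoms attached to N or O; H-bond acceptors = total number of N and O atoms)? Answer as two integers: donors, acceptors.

2, 4

Donors: find every N or O and count the H atoms it carries.
  atom 1 (O): bond orders sum to 2 → 0 H
  atom 3 (N): bond orders sum to 1 → 2 H
  atom 13 (O): bond orders sum to 2 → 0 H
  atom 14 (O): bond orders sum to 2 → 0 H
Lipinski HBD = 2.
Acceptors: N atoms = 1, O atoms = 3 → HBA = 4.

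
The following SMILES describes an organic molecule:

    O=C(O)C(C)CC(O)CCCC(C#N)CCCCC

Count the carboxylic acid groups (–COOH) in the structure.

The carboxylic acid motif appears at heavy-atom position 2 in the SMILES.
Other groups present: 1 hydroxyl, 1 nitrile.
Carboxylic acid count: 1.

1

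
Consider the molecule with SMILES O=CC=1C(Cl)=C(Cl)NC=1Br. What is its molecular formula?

C5H2BrCl2NO

Walk through each heavy atom and fill implicit hydrogens from standard valence (C 4, N 3, O 2, S 2, halogen 1):
  atom 1: O, bond orders sum to 2 (valence 2) → 0 H
  atom 2: C, bond orders sum to 3 (valence 4) → 1 H
  atom 3: C, bond orders sum to 4 (valence 4) → 0 H
  atom 4: C, bond orders sum to 4 (valence 4) → 0 H
  atom 5: Cl (halogen, monovalent) → 0 H
  atom 6: C, bond orders sum to 4 (valence 4) → 0 H
  atom 7: Cl (halogen, monovalent) → 0 H
  atom 8: N, bond orders sum to 2 (valence 3) → 1 H
  atom 9: C, bond orders sum to 4 (valence 4) → 0 H
  atom 10: Br (halogen, monovalent) → 0 H
Totals → C:5, H:2, Br:1, Cl:2, N:1, O:1.
In Hill order: C5H2BrCl2NO.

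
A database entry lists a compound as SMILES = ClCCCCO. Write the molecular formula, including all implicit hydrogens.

Walk through each heavy atom and fill implicit hydrogens from standard valence (C 4, N 3, O 2, S 2, halogen 1):
  atom 1: Cl (halogen, monovalent) → 0 H
  atom 2: C, bond orders sum to 2 (valence 4) → 2 H
  atom 3: C, bond orders sum to 2 (valence 4) → 2 H
  atom 4: C, bond orders sum to 2 (valence 4) → 2 H
  atom 5: C, bond orders sum to 2 (valence 4) → 2 H
  atom 6: O, bond orders sum to 1 (valence 2) → 1 H
Totals → C:4, H:9, Cl:1, O:1.
In Hill order: C4H9ClO.

C4H9ClO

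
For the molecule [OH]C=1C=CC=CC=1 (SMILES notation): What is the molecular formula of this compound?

Walk through each heavy atom and fill implicit hydrogens from standard valence (C 4, N 3, O 2, S 2, halogen 1):
  atom 1: O with explicit H count 1
  atom 2: C, bond orders sum to 4 (valence 4) → 0 H
  atom 3: C, bond orders sum to 3 (valence 4) → 1 H
  atom 4: C, bond orders sum to 3 (valence 4) → 1 H
  atom 5: C, bond orders sum to 3 (valence 4) → 1 H
  atom 6: C, bond orders sum to 3 (valence 4) → 1 H
  atom 7: C, bond orders sum to 3 (valence 4) → 1 H
Totals → C:6, H:6, O:1.

C6H6O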